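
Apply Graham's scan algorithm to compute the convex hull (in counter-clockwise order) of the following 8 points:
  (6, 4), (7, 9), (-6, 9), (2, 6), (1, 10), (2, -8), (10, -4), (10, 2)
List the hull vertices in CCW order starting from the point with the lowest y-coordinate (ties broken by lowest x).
Hull (CCW) = [(2, -8), (10, -4), (10, 2), (7, 9), (1, 10), (-6, 9)]

Graham scan procedure:
  1. Find the pivot p₀ = point with lowest y (tie → lowest x): (2, -8).
  2. Sort the remaining points by polar angle around p₀.
  3. Walk through sorted points, maintaining a stack; pop the top while the last three entries make a non-left turn (cross product ≤ 0).
  4. Final stack is the convex hull in CCW order: (2, -8), (10, -4), (10, 2), (7, 9), (1, 10), (-6, 9).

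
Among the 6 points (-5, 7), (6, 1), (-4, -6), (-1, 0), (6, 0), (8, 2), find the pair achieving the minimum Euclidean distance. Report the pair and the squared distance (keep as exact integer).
Pair = ((6, 1), (6, 0)); squared distance = 1

Compute all C(6, 2) = 15 pairwise squared distances (x_i − x_j)² + (y_i − y_j)². The minimum is 1, attained by the pair ((6, 1), (6, 0)).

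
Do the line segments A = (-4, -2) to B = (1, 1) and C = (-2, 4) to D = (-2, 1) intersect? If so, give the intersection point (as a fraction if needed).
No (intersection of containing lines falls outside at least one segment)

Parametrize and solve: t = 2/5, s = 8/5. At least one of these is outside [0, 1], so the segments do not intersect.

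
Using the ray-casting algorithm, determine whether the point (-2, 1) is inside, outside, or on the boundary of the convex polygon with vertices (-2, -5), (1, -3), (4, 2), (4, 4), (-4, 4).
The point (-2, 1) lies strictly inside the polygon

Cast a horizontal ray to the right from the query point and count how many polygon edges it crosses (each edge strictly once or zero times, handled with the usual half-open convention). 
Parity of crossings → odd ⇒ inside.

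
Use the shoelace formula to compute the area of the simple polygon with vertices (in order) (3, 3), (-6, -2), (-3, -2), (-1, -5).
Area = 43/2

Shoelace formula: Area = (1/2) |Σ_i (x_i · y_{i+1} − x_{i+1} · y_i)| (indices mod n). Compute each cross term:
  (3)(-2) − (-6)(3) = 12
  (-6)(-2) − (-3)(-2) = 6
  (-3)(-5) − (-1)(-2) = 13
  (-1)(3) − (3)(-5) = 12
Sum = 43, so (signed) Area = 43/2 = 43/2, |Area| = 43/2.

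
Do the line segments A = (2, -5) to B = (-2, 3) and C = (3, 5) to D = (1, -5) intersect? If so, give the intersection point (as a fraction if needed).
Yes; intersection at (9/7, -25/7) (t = 5/28 on AB, s = 6/7 on CD)

Parametrize AB as A + t(B − A) = (2 + -4 t, -5 + 8 t) and CD as C + s(D − C) = (3 + -2 s, 5 + -10 s). Solve the linear system for (t, s). Determinant = -56 ≠ 0, so a unique intersection of the containing lines exists. Solution: t = 5/28, s = 6/7 — both in [0, 1], so the segments cross. Intersection point: (9/7, -25/7).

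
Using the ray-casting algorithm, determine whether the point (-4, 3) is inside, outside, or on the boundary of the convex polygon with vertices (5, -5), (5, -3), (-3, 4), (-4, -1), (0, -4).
The point (-4, 3) lies strictly outside the polygon

Cast a horizontal ray to the right from the query point and count how many polygon edges it crosses (each edge strictly once or zero times, handled with the usual half-open convention). 
Parity of crossings → even ⇒ outside.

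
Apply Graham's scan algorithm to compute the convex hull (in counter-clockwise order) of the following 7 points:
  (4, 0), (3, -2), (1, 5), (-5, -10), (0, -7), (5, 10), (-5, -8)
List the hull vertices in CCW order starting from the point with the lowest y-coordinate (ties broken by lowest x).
Hull (CCW) = [(-5, -10), (0, -7), (3, -2), (4, 0), (5, 10), (1, 5), (-5, -8)]

Graham scan procedure:
  1. Find the pivot p₀ = point with lowest y (tie → lowest x): (-5, -10).
  2. Sort the remaining points by polar angle around p₀.
  3. Walk through sorted points, maintaining a stack; pop the top while the last three entries make a non-left turn (cross product ≤ 0).
  4. Final stack is the convex hull in CCW order: (-5, -10), (0, -7), (3, -2), (4, 0), (5, 10), (1, 5), (-5, -8).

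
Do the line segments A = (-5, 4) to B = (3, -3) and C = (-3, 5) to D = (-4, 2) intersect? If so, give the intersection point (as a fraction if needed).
Yes; intersection at (-115/31, 89/31) (t = 5/31 on AB, s = 22/31 on CD)

Parametrize AB as A + t(B − A) = (-5 + 8 t, 4 + -7 t) and CD as C + s(D − C) = (-3 + -1 s, 5 + -3 s). Solve the linear system for (t, s). Determinant = 31 ≠ 0, so a unique intersection of the containing lines exists. Solution: t = 5/31, s = 22/31 — both in [0, 1], so the segments cross. Intersection point: (-115/31, 89/31).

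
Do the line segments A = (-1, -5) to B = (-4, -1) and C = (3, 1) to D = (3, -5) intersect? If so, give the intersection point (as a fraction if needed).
No (intersection of containing lines falls outside at least one segment)

Parametrize and solve: t = -4/3, s = 17/9. At least one of these is outside [0, 1], so the segments do not intersect.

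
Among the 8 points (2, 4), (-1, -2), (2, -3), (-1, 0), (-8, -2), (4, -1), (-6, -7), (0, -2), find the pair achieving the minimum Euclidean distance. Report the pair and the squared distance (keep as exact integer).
Pair = ((-1, -2), (0, -2)); squared distance = 1

Compute all C(8, 2) = 28 pairwise squared distances (x_i − x_j)² + (y_i − y_j)². The minimum is 1, attained by the pair ((-1, -2), (0, -2)).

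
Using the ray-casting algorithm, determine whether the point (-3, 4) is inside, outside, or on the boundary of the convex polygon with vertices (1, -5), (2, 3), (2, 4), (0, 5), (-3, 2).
The point (-3, 4) lies strictly outside the polygon

Cast a horizontal ray to the right from the query point and count how many polygon edges it crosses (each edge strictly once or zero times, handled with the usual half-open convention). 
Parity of crossings → even ⇒ outside.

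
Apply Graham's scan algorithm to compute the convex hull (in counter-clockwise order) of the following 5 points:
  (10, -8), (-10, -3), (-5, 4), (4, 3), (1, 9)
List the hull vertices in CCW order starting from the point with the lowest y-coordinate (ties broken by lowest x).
Hull (CCW) = [(10, -8), (1, 9), (-5, 4), (-10, -3)]

Graham scan procedure:
  1. Find the pivot p₀ = point with lowest y (tie → lowest x): (10, -8).
  2. Sort the remaining points by polar angle around p₀.
  3. Walk through sorted points, maintaining a stack; pop the top while the last three entries make a non-left turn (cross product ≤ 0).
  4. Final stack is the convex hull in CCW order: (10, -8), (1, 9), (-5, 4), (-10, -3).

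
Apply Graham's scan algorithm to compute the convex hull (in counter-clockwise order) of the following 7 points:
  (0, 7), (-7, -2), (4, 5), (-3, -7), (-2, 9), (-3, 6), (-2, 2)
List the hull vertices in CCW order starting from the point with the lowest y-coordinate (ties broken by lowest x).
Hull (CCW) = [(-3, -7), (4, 5), (-2, 9), (-7, -2)]

Graham scan procedure:
  1. Find the pivot p₀ = point with lowest y (tie → lowest x): (-3, -7).
  2. Sort the remaining points by polar angle around p₀.
  3. Walk through sorted points, maintaining a stack; pop the top while the last three entries make a non-left turn (cross product ≤ 0).
  4. Final stack is the convex hull in CCW order: (-3, -7), (4, 5), (-2, 9), (-7, -2).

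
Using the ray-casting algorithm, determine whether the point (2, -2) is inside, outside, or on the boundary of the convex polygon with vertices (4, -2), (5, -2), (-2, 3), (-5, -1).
The point (2, -2) lies strictly outside the polygon

Cast a horizontal ray to the right from the query point and count how many polygon edges it crosses (each edge strictly once or zero times, handled with the usual half-open convention). 
Parity of crossings → even ⇒ outside.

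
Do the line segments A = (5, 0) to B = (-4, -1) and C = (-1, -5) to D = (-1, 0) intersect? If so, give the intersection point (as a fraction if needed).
Yes; intersection at (-1, -2/3) (t = 2/3 on AB, s = 13/15 on CD)

Parametrize AB as A + t(B − A) = (5 + -9 t, 0 + -1 t) and CD as C + s(D − C) = (-1 + 0 s, -5 + 5 s). Solve the linear system for (t, s). Determinant = 45 ≠ 0, so a unique intersection of the containing lines exists. Solution: t = 2/3, s = 13/15 — both in [0, 1], so the segments cross. Intersection point: (-1, -2/3).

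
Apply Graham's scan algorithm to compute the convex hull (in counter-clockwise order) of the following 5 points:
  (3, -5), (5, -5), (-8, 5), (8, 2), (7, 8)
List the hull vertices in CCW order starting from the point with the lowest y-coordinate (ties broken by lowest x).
Hull (CCW) = [(3, -5), (5, -5), (8, 2), (7, 8), (-8, 5)]

Graham scan procedure:
  1. Find the pivot p₀ = point with lowest y (tie → lowest x): (3, -5).
  2. Sort the remaining points by polar angle around p₀.
  3. Walk through sorted points, maintaining a stack; pop the top while the last three entries make a non-left turn (cross product ≤ 0).
  4. Final stack is the convex hull in CCW order: (3, -5), (5, -5), (8, 2), (7, 8), (-8, 5).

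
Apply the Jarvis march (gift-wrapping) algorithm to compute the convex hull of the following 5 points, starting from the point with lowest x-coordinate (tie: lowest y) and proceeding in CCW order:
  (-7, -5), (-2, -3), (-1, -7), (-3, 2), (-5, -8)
Hull (CCW) = [(-7, -5), (-5, -8), (-1, -7), (-3, 2)]

Jarvis march: at each step, from the current hull vertex p, select the next vertex q as the point such that every other point lies strictly to the left of (or on) the directed line p → q. (Equivalently: for every other point r, the cross product (q − p) × (r − p) ≥ 0.)
Starting point (lowest x, tie lowest y): (-7, -5). Wrap until returning to start. Resulting hull: (-7, -5), (-5, -8), (-1, -7), (-3, 2).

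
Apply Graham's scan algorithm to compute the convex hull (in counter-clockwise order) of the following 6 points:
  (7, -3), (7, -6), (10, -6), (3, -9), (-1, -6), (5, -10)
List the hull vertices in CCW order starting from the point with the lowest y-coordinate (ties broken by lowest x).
Hull (CCW) = [(5, -10), (10, -6), (7, -3), (-1, -6), (3, -9)]

Graham scan procedure:
  1. Find the pivot p₀ = point with lowest y (tie → lowest x): (5, -10).
  2. Sort the remaining points by polar angle around p₀.
  3. Walk through sorted points, maintaining a stack; pop the top while the last three entries make a non-left turn (cross product ≤ 0).
  4. Final stack is the convex hull in CCW order: (5, -10), (10, -6), (7, -3), (-1, -6), (3, -9).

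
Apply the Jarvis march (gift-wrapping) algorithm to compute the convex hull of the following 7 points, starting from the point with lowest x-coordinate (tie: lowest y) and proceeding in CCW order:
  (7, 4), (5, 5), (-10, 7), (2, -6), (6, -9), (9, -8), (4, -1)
Hull (CCW) = [(-10, 7), (2, -6), (6, -9), (9, -8), (7, 4), (5, 5)]

Jarvis march: at each step, from the current hull vertex p, select the next vertex q as the point such that every other point lies strictly to the left of (or on) the directed line p → q. (Equivalently: for every other point r, the cross product (q − p) × (r − p) ≥ 0.)
Starting point (lowest x, tie lowest y): (-10, 7). Wrap until returning to start. Resulting hull: (-10, 7), (2, -6), (6, -9), (9, -8), (7, 4), (5, 5).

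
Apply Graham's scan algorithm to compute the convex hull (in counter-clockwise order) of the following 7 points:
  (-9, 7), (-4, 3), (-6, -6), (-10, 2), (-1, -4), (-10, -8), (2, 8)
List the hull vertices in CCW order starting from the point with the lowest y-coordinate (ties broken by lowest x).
Hull (CCW) = [(-10, -8), (-1, -4), (2, 8), (-9, 7), (-10, 2)]

Graham scan procedure:
  1. Find the pivot p₀ = point with lowest y (tie → lowest x): (-10, -8).
  2. Sort the remaining points by polar angle around p₀.
  3. Walk through sorted points, maintaining a stack; pop the top while the last three entries make a non-left turn (cross product ≤ 0).
  4. Final stack is the convex hull in CCW order: (-10, -8), (-1, -4), (2, 8), (-9, 7), (-10, 2).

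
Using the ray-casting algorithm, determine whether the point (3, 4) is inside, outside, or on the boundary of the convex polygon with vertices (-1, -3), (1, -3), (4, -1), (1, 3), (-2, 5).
The point (3, 4) lies strictly outside the polygon

Cast a horizontal ray to the right from the query point and count how many polygon edges it crosses (each edge strictly once or zero times, handled with the usual half-open convention). 
Parity of crossings → even ⇒ outside.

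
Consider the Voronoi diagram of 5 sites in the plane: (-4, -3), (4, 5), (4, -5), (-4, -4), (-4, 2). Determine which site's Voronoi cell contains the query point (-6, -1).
Nearest site = (-4, -3)

The Voronoi cell of site s contains exactly those query points closer to s than to any other site. Compute squared distances from q = (-6, -1) to each site:
  (-4 − -6)² + (-3 − -1)² = 8
  (-4 − -6)² + (-4 − -1)² = 13
  (-4 − -6)² + (2 − -1)² = 13
  (4 − -6)² + (-5 − -1)² = 116
  (4 − -6)² + (5 − -1)² = 136
Minimum is attained by (-4, -3), so q lies in its Voronoi cell.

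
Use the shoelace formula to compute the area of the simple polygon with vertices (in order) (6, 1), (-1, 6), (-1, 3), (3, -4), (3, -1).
Area = 53/2

Shoelace formula: Area = (1/2) |Σ_i (x_i · y_{i+1} − x_{i+1} · y_i)| (indices mod n). Compute each cross term:
  (6)(6) − (-1)(1) = 37
  (-1)(3) − (-1)(6) = 3
  (-1)(-4) − (3)(3) = -5
  (3)(-1) − (3)(-4) = 9
  (3)(1) − (6)(-1) = 9
Sum = 53, so (signed) Area = 53/2 = 53/2, |Area| = 53/2.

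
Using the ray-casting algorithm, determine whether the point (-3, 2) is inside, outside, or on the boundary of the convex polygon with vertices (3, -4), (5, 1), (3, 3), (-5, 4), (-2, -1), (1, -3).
The point (-3, 2) lies strictly inside the polygon

Cast a horizontal ray to the right from the query point and count how many polygon edges it crosses (each edge strictly once or zero times, handled with the usual half-open convention). 
Parity of crossings → odd ⇒ inside.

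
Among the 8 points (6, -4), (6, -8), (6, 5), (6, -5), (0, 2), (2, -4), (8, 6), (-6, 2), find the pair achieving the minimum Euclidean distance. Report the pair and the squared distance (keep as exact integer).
Pair = ((6, -4), (6, -5)); squared distance = 1

Compute all C(8, 2) = 28 pairwise squared distances (x_i − x_j)² + (y_i − y_j)². The minimum is 1, attained by the pair ((6, -4), (6, -5)).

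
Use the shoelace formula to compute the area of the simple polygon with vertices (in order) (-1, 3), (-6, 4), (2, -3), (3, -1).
Area = 39/2

Shoelace formula: Area = (1/2) |Σ_i (x_i · y_{i+1} − x_{i+1} · y_i)| (indices mod n). Compute each cross term:
  (-1)(4) − (-6)(3) = 14
  (-6)(-3) − (2)(4) = 10
  (2)(-1) − (3)(-3) = 7
  (3)(3) − (-1)(-1) = 8
Sum = 39, so (signed) Area = 39/2 = 39/2, |Area| = 39/2.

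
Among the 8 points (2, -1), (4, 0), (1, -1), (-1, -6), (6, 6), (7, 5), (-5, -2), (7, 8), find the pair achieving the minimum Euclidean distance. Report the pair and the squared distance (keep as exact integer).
Pair = ((2, -1), (1, -1)); squared distance = 1

Compute all C(8, 2) = 28 pairwise squared distances (x_i − x_j)² + (y_i − y_j)². The minimum is 1, attained by the pair ((2, -1), (1, -1)).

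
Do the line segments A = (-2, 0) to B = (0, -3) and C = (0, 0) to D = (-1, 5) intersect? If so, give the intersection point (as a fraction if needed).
No (intersection of containing lines falls outside at least one segment)

Parametrize and solve: t = 10/7, s = -6/7. At least one of these is outside [0, 1], so the segments do not intersect.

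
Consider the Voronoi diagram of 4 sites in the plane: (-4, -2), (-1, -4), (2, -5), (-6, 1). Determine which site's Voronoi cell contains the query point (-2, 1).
Nearest site = (-4, -2)

The Voronoi cell of site s contains exactly those query points closer to s than to any other site. Compute squared distances from q = (-2, 1) to each site:
  (-4 − -2)² + (-2 − 1)² = 13
  (-6 − -2)² + (1 − 1)² = 16
  (-1 − -2)² + (-4 − 1)² = 26
  (2 − -2)² + (-5 − 1)² = 52
Minimum is attained by (-4, -2), so q lies in its Voronoi cell.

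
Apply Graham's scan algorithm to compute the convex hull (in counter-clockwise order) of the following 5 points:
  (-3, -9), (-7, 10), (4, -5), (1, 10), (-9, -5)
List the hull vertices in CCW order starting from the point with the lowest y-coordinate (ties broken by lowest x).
Hull (CCW) = [(-3, -9), (4, -5), (1, 10), (-7, 10), (-9, -5)]

Graham scan procedure:
  1. Find the pivot p₀ = point with lowest y (tie → lowest x): (-3, -9).
  2. Sort the remaining points by polar angle around p₀.
  3. Walk through sorted points, maintaining a stack; pop the top while the last three entries make a non-left turn (cross product ≤ 0).
  4. Final stack is the convex hull in CCW order: (-3, -9), (4, -5), (1, 10), (-7, 10), (-9, -5).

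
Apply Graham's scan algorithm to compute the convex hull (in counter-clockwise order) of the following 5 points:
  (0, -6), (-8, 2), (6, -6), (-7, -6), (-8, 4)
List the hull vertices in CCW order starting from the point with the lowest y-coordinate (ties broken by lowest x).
Hull (CCW) = [(-7, -6), (6, -6), (-8, 4), (-8, 2)]

Graham scan procedure:
  1. Find the pivot p₀ = point with lowest y (tie → lowest x): (-7, -6).
  2. Sort the remaining points by polar angle around p₀.
  3. Walk through sorted points, maintaining a stack; pop the top while the last three entries make a non-left turn (cross product ≤ 0).
  4. Final stack is the convex hull in CCW order: (-7, -6), (6, -6), (-8, 4), (-8, 2).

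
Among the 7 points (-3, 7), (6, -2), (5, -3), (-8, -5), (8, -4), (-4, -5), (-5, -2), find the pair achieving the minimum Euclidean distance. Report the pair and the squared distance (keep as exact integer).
Pair = ((6, -2), (5, -3)); squared distance = 2

Compute all C(7, 2) = 21 pairwise squared distances (x_i − x_j)² + (y_i − y_j)². The minimum is 2, attained by the pair ((6, -2), (5, -3)).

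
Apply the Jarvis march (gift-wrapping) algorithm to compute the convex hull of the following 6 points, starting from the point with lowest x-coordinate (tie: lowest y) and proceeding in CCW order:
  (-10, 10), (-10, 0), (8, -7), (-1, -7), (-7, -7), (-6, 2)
Hull (CCW) = [(-10, 0), (-7, -7), (8, -7), (-10, 10)]

Jarvis march: at each step, from the current hull vertex p, select the next vertex q as the point such that every other point lies strictly to the left of (or on) the directed line p → q. (Equivalently: for every other point r, the cross product (q − p) × (r − p) ≥ 0.)
Starting point (lowest x, tie lowest y): (-10, 0). Wrap until returning to start. Resulting hull: (-10, 0), (-7, -7), (8, -7), (-10, 10).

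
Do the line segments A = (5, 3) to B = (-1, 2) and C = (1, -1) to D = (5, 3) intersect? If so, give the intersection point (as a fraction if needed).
Yes; intersection at (5, 3) (t = 0 on AB, s = 1 on CD)

Parametrize AB as A + t(B − A) = (5 + -6 t, 3 + -1 t) and CD as C + s(D − C) = (1 + 4 s, -1 + 4 s). Solve the linear system for (t, s). Determinant = 20 ≠ 0, so a unique intersection of the containing lines exists. Solution: t = 0, s = 1 — both in [0, 1], so the segments cross. Intersection point: (5, 3).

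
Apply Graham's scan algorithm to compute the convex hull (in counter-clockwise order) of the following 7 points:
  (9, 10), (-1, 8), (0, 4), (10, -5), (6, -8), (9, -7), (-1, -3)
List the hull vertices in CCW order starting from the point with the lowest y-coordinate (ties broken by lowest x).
Hull (CCW) = [(6, -8), (9, -7), (10, -5), (9, 10), (-1, 8), (-1, -3)]

Graham scan procedure:
  1. Find the pivot p₀ = point with lowest y (tie → lowest x): (6, -8).
  2. Sort the remaining points by polar angle around p₀.
  3. Walk through sorted points, maintaining a stack; pop the top while the last three entries make a non-left turn (cross product ≤ 0).
  4. Final stack is the convex hull in CCW order: (6, -8), (9, -7), (10, -5), (9, 10), (-1, 8), (-1, -3).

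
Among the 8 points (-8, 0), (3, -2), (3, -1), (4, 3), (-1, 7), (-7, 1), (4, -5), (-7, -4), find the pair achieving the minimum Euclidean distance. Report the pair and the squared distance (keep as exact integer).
Pair = ((3, -2), (3, -1)); squared distance = 1

Compute all C(8, 2) = 28 pairwise squared distances (x_i − x_j)² + (y_i − y_j)². The minimum is 1, attained by the pair ((3, -2), (3, -1)).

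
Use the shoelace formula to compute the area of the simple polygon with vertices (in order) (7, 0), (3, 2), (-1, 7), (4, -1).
Area = 17/2

Shoelace formula: Area = (1/2) |Σ_i (x_i · y_{i+1} − x_{i+1} · y_i)| (indices mod n). Compute each cross term:
  (7)(2) − (3)(0) = 14
  (3)(7) − (-1)(2) = 23
  (-1)(-1) − (4)(7) = -27
  (4)(0) − (7)(-1) = 7
Sum = 17, so (signed) Area = 17/2 = 17/2, |Area| = 17/2.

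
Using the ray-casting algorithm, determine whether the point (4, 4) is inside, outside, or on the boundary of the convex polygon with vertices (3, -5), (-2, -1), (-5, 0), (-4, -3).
The point (4, 4) lies strictly outside the polygon

Cast a horizontal ray to the right from the query point and count how many polygon edges it crosses (each edge strictly once or zero times, handled with the usual half-open convention). 
Parity of crossings → even ⇒ outside.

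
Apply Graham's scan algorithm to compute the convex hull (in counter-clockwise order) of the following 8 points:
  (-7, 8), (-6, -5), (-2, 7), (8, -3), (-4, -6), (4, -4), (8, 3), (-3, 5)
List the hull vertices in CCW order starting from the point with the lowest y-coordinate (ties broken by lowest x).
Hull (CCW) = [(-4, -6), (8, -3), (8, 3), (-2, 7), (-7, 8), (-6, -5)]

Graham scan procedure:
  1. Find the pivot p₀ = point with lowest y (tie → lowest x): (-4, -6).
  2. Sort the remaining points by polar angle around p₀.
  3. Walk through sorted points, maintaining a stack; pop the top while the last three entries make a non-left turn (cross product ≤ 0).
  4. Final stack is the convex hull in CCW order: (-4, -6), (8, -3), (8, 3), (-2, 7), (-7, 8), (-6, -5).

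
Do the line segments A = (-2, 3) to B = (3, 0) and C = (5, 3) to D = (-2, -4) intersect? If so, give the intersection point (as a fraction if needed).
Yes; intersection at (19/8, 3/8) (t = 7/8 on AB, s = 3/8 on CD)

Parametrize AB as A + t(B − A) = (-2 + 5 t, 3 + -3 t) and CD as C + s(D − C) = (5 + -7 s, 3 + -7 s). Solve the linear system for (t, s). Determinant = 56 ≠ 0, so a unique intersection of the containing lines exists. Solution: t = 7/8, s = 3/8 — both in [0, 1], so the segments cross. Intersection point: (19/8, 3/8).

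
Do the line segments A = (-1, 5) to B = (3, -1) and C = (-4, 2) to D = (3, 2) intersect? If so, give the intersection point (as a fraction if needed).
Yes; intersection at (1, 2) (t = 1/2 on AB, s = 5/7 on CD)

Parametrize AB as A + t(B − A) = (-1 + 4 t, 5 + -6 t) and CD as C + s(D − C) = (-4 + 7 s, 2 + 0 s). Solve the linear system for (t, s). Determinant = -42 ≠ 0, so a unique intersection of the containing lines exists. Solution: t = 1/2, s = 5/7 — both in [0, 1], so the segments cross. Intersection point: (1, 2).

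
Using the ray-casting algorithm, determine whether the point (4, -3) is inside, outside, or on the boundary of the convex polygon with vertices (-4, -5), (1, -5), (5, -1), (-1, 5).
The point (4, -3) lies strictly outside the polygon

Cast a horizontal ray to the right from the query point and count how many polygon edges it crosses (each edge strictly once or zero times, handled with the usual half-open convention). 
Parity of crossings → even ⇒ outside.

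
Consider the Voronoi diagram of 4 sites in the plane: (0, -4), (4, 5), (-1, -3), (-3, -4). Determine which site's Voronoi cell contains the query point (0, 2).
Nearest site = (4, 5)

The Voronoi cell of site s contains exactly those query points closer to s than to any other site. Compute squared distances from q = (0, 2) to each site:
  (4 − 0)² + (5 − 2)² = 25
  (-1 − 0)² + (-3 − 2)² = 26
  (0 − 0)² + (-4 − 2)² = 36
  (-3 − 0)² + (-4 − 2)² = 45
Minimum is attained by (4, 5), so q lies in its Voronoi cell.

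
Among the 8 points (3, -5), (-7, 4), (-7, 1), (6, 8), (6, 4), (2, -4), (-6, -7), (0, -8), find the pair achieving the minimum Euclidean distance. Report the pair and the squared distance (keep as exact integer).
Pair = ((3, -5), (2, -4)); squared distance = 2

Compute all C(8, 2) = 28 pairwise squared distances (x_i − x_j)² + (y_i − y_j)². The minimum is 2, attained by the pair ((3, -5), (2, -4)).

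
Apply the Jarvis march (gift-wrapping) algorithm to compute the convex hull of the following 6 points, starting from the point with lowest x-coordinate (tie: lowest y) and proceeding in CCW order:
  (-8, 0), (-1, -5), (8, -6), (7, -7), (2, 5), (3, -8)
Hull (CCW) = [(-8, 0), (3, -8), (7, -7), (8, -6), (2, 5)]

Jarvis march: at each step, from the current hull vertex p, select the next vertex q as the point such that every other point lies strictly to the left of (or on) the directed line p → q. (Equivalently: for every other point r, the cross product (q − p) × (r − p) ≥ 0.)
Starting point (lowest x, tie lowest y): (-8, 0). Wrap until returning to start. Resulting hull: (-8, 0), (3, -8), (7, -7), (8, -6), (2, 5).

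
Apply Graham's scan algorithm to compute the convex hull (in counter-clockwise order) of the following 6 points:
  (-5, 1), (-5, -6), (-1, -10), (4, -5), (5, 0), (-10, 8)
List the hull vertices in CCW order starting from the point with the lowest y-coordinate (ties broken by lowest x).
Hull (CCW) = [(-1, -10), (4, -5), (5, 0), (-10, 8), (-5, -6)]

Graham scan procedure:
  1. Find the pivot p₀ = point with lowest y (tie → lowest x): (-1, -10).
  2. Sort the remaining points by polar angle around p₀.
  3. Walk through sorted points, maintaining a stack; pop the top while the last three entries make a non-left turn (cross product ≤ 0).
  4. Final stack is the convex hull in CCW order: (-1, -10), (4, -5), (5, 0), (-10, 8), (-5, -6).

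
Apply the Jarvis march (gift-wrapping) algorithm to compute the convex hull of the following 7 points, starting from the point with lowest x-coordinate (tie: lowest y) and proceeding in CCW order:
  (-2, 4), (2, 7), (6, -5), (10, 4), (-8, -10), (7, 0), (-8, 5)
Hull (CCW) = [(-8, -10), (6, -5), (10, 4), (2, 7), (-8, 5)]

Jarvis march: at each step, from the current hull vertex p, select the next vertex q as the point such that every other point lies strictly to the left of (or on) the directed line p → q. (Equivalently: for every other point r, the cross product (q − p) × (r − p) ≥ 0.)
Starting point (lowest x, tie lowest y): (-8, -10). Wrap until returning to start. Resulting hull: (-8, -10), (6, -5), (10, 4), (2, 7), (-8, 5).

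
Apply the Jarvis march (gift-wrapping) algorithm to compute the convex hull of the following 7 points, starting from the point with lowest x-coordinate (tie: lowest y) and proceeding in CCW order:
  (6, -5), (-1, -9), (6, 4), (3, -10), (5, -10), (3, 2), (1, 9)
Hull (CCW) = [(-1, -9), (3, -10), (5, -10), (6, -5), (6, 4), (1, 9)]

Jarvis march: at each step, from the current hull vertex p, select the next vertex q as the point such that every other point lies strictly to the left of (or on) the directed line p → q. (Equivalently: for every other point r, the cross product (q − p) × (r − p) ≥ 0.)
Starting point (lowest x, tie lowest y): (-1, -9). Wrap until returning to start. Resulting hull: (-1, -9), (3, -10), (5, -10), (6, -5), (6, 4), (1, 9).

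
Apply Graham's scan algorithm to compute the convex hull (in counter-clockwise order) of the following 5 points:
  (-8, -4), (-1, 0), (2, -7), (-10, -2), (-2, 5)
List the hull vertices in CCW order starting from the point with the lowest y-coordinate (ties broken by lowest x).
Hull (CCW) = [(2, -7), (-2, 5), (-10, -2), (-8, -4)]

Graham scan procedure:
  1. Find the pivot p₀ = point with lowest y (tie → lowest x): (2, -7).
  2. Sort the remaining points by polar angle around p₀.
  3. Walk through sorted points, maintaining a stack; pop the top while the last three entries make a non-left turn (cross product ≤ 0).
  4. Final stack is the convex hull in CCW order: (2, -7), (-2, 5), (-10, -2), (-8, -4).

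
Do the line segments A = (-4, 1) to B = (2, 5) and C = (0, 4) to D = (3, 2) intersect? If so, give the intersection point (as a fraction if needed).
Yes; intersection at (1/4, 23/6) (t = 17/24 on AB, s = 1/12 on CD)

Parametrize AB as A + t(B − A) = (-4 + 6 t, 1 + 4 t) and CD as C + s(D − C) = (0 + 3 s, 4 + -2 s). Solve the linear system for (t, s). Determinant = 24 ≠ 0, so a unique intersection of the containing lines exists. Solution: t = 17/24, s = 1/12 — both in [0, 1], so the segments cross. Intersection point: (1/4, 23/6).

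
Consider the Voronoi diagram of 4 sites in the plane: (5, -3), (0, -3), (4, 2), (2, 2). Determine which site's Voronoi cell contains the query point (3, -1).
Nearest site = (5, -3)

The Voronoi cell of site s contains exactly those query points closer to s than to any other site. Compute squared distances from q = (3, -1) to each site:
  (5 − 3)² + (-3 − -1)² = 8
  (2 − 3)² + (2 − -1)² = 10
  (4 − 3)² + (2 − -1)² = 10
  (0 − 3)² + (-3 − -1)² = 13
Minimum is attained by (5, -3), so q lies in its Voronoi cell.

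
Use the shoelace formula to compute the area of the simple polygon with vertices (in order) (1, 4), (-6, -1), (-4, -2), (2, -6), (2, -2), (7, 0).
Area = 109/2

Shoelace formula: Area = (1/2) |Σ_i (x_i · y_{i+1} − x_{i+1} · y_i)| (indices mod n). Compute each cross term:
  (1)(-1) − (-6)(4) = 23
  (-6)(-2) − (-4)(-1) = 8
  (-4)(-6) − (2)(-2) = 28
  (2)(-2) − (2)(-6) = 8
  (2)(0) − (7)(-2) = 14
  (7)(4) − (1)(0) = 28
Sum = 109, so (signed) Area = 109/2 = 109/2, |Area| = 109/2.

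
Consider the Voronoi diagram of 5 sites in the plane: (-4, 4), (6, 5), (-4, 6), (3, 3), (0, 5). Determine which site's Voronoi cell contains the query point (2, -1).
Nearest site = (3, 3)

The Voronoi cell of site s contains exactly those query points closer to s than to any other site. Compute squared distances from q = (2, -1) to each site:
  (3 − 2)² + (3 − -1)² = 17
  (0 − 2)² + (5 − -1)² = 40
  (6 − 2)² + (5 − -1)² = 52
  (-4 − 2)² + (4 − -1)² = 61
  (-4 − 2)² + (6 − -1)² = 85
Minimum is attained by (3, 3), so q lies in its Voronoi cell.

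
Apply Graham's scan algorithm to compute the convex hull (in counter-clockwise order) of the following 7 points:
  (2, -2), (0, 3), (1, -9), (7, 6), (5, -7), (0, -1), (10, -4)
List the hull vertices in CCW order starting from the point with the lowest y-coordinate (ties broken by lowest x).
Hull (CCW) = [(1, -9), (5, -7), (10, -4), (7, 6), (0, 3), (0, -1)]

Graham scan procedure:
  1. Find the pivot p₀ = point with lowest y (tie → lowest x): (1, -9).
  2. Sort the remaining points by polar angle around p₀.
  3. Walk through sorted points, maintaining a stack; pop the top while the last three entries make a non-left turn (cross product ≤ 0).
  4. Final stack is the convex hull in CCW order: (1, -9), (5, -7), (10, -4), (7, 6), (0, 3), (0, -1).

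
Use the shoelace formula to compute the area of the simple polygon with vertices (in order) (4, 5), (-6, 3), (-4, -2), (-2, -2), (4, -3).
Area = 58

Shoelace formula: Area = (1/2) |Σ_i (x_i · y_{i+1} − x_{i+1} · y_i)| (indices mod n). Compute each cross term:
  (4)(3) − (-6)(5) = 42
  (-6)(-2) − (-4)(3) = 24
  (-4)(-2) − (-2)(-2) = 4
  (-2)(-3) − (4)(-2) = 14
  (4)(5) − (4)(-3) = 32
Sum = 116, so (signed) Area = 116/2 = 58, |Area| = 58.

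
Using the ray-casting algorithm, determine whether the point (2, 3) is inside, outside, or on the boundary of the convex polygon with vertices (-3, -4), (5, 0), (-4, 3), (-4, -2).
The point (2, 3) lies strictly outside the polygon

Cast a horizontal ray to the right from the query point and count how many polygon edges it crosses (each edge strictly once or zero times, handled with the usual half-open convention). 
Parity of crossings → even ⇒ outside.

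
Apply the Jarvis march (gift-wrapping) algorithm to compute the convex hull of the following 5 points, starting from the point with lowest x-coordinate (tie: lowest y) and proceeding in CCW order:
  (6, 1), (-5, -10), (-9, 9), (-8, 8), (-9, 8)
Hull (CCW) = [(-9, 8), (-5, -10), (6, 1), (-9, 9)]

Jarvis march: at each step, from the current hull vertex p, select the next vertex q as the point such that every other point lies strictly to the left of (or on) the directed line p → q. (Equivalently: for every other point r, the cross product (q − p) × (r − p) ≥ 0.)
Starting point (lowest x, tie lowest y): (-9, 8). Wrap until returning to start. Resulting hull: (-9, 8), (-5, -10), (6, 1), (-9, 9).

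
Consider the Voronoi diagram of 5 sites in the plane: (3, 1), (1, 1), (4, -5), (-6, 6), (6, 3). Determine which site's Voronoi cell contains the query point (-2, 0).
Nearest site = (1, 1)

The Voronoi cell of site s contains exactly those query points closer to s than to any other site. Compute squared distances from q = (-2, 0) to each site:
  (1 − -2)² + (1 − 0)² = 10
  (3 − -2)² + (1 − 0)² = 26
  (-6 − -2)² + (6 − 0)² = 52
  (4 − -2)² + (-5 − 0)² = 61
  (6 − -2)² + (3 − 0)² = 73
Minimum is attained by (1, 1), so q lies in its Voronoi cell.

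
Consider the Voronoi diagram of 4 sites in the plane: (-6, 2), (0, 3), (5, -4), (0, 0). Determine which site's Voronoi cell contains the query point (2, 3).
Nearest site = (0, 3)

The Voronoi cell of site s contains exactly those query points closer to s than to any other site. Compute squared distances from q = (2, 3) to each site:
  (0 − 2)² + (3 − 3)² = 4
  (0 − 2)² + (0 − 3)² = 13
  (5 − 2)² + (-4 − 3)² = 58
  (-6 − 2)² + (2 − 3)² = 65
Minimum is attained by (0, 3), so q lies in its Voronoi cell.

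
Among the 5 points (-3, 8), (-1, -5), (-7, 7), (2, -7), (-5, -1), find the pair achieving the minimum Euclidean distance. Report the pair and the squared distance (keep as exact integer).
Pair = ((-1, -5), (2, -7)); squared distance = 13

Compute all C(5, 2) = 10 pairwise squared distances (x_i − x_j)² + (y_i − y_j)². The minimum is 13, attained by the pair ((-1, -5), (2, -7)).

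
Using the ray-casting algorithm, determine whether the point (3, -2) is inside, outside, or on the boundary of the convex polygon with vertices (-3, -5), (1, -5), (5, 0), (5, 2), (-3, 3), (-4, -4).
The point (3, -2) lies strictly inside the polygon

Cast a horizontal ray to the right from the query point and count how many polygon edges it crosses (each edge strictly once or zero times, handled with the usual half-open convention). 
Parity of crossings → odd ⇒ inside.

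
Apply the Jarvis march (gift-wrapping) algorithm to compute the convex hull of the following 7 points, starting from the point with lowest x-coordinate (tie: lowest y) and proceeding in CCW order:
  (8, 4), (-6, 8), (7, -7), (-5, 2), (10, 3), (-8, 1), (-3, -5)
Hull (CCW) = [(-8, 1), (-3, -5), (7, -7), (10, 3), (8, 4), (-6, 8)]

Jarvis march: at each step, from the current hull vertex p, select the next vertex q as the point such that every other point lies strictly to the left of (or on) the directed line p → q. (Equivalently: for every other point r, the cross product (q − p) × (r − p) ≥ 0.)
Starting point (lowest x, tie lowest y): (-8, 1). Wrap until returning to start. Resulting hull: (-8, 1), (-3, -5), (7, -7), (10, 3), (8, 4), (-6, 8).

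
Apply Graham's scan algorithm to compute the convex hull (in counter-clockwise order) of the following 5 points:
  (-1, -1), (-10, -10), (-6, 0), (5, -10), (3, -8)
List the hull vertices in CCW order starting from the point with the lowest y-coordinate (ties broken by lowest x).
Hull (CCW) = [(-10, -10), (5, -10), (-1, -1), (-6, 0)]

Graham scan procedure:
  1. Find the pivot p₀ = point with lowest y (tie → lowest x): (-10, -10).
  2. Sort the remaining points by polar angle around p₀.
  3. Walk through sorted points, maintaining a stack; pop the top while the last three entries make a non-left turn (cross product ≤ 0).
  4. Final stack is the convex hull in CCW order: (-10, -10), (5, -10), (-1, -1), (-6, 0).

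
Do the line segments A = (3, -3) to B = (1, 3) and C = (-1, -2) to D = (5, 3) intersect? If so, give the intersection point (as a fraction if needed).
Yes; intersection at (43/23, 9/23) (t = 13/23 on AB, s = 11/23 on CD)

Parametrize AB as A + t(B − A) = (3 + -2 t, -3 + 6 t) and CD as C + s(D − C) = (-1 + 6 s, -2 + 5 s). Solve the linear system for (t, s). Determinant = 46 ≠ 0, so a unique intersection of the containing lines exists. Solution: t = 13/23, s = 11/23 — both in [0, 1], so the segments cross. Intersection point: (43/23, 9/23).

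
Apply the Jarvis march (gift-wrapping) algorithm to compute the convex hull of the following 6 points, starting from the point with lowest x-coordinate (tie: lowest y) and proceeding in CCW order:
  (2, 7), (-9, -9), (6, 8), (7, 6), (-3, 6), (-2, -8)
Hull (CCW) = [(-9, -9), (-2, -8), (7, 6), (6, 8), (-3, 6)]

Jarvis march: at each step, from the current hull vertex p, select the next vertex q as the point such that every other point lies strictly to the left of (or on) the directed line p → q. (Equivalently: for every other point r, the cross product (q − p) × (r − p) ≥ 0.)
Starting point (lowest x, tie lowest y): (-9, -9). Wrap until returning to start. Resulting hull: (-9, -9), (-2, -8), (7, 6), (6, 8), (-3, 6).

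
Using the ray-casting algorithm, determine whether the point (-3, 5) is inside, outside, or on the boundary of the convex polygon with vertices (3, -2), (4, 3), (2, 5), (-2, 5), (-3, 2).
The point (-3, 5) lies strictly outside the polygon

Cast a horizontal ray to the right from the query point and count how many polygon edges it crosses (each edge strictly once or zero times, handled with the usual half-open convention). 
Parity of crossings → even ⇒ outside.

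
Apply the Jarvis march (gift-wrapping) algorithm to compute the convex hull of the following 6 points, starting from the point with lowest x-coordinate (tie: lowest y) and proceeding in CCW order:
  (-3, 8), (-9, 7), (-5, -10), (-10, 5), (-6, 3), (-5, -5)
Hull (CCW) = [(-10, 5), (-5, -10), (-3, 8), (-9, 7)]

Jarvis march: at each step, from the current hull vertex p, select the next vertex q as the point such that every other point lies strictly to the left of (or on) the directed line p → q. (Equivalently: for every other point r, the cross product (q − p) × (r − p) ≥ 0.)
Starting point (lowest x, tie lowest y): (-10, 5). Wrap until returning to start. Resulting hull: (-10, 5), (-5, -10), (-3, 8), (-9, 7).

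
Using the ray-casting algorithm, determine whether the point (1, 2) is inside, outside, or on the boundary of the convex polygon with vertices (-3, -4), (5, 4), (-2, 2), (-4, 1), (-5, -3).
The point (1, 2) lies strictly inside the polygon

Cast a horizontal ray to the right from the query point and count how many polygon edges it crosses (each edge strictly once or zero times, handled with the usual half-open convention). 
Parity of crossings → odd ⇒ inside.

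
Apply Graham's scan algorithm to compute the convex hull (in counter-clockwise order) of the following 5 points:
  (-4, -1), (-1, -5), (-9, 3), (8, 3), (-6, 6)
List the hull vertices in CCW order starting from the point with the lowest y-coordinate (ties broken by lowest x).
Hull (CCW) = [(-1, -5), (8, 3), (-6, 6), (-9, 3)]

Graham scan procedure:
  1. Find the pivot p₀ = point with lowest y (tie → lowest x): (-1, -5).
  2. Sort the remaining points by polar angle around p₀.
  3. Walk through sorted points, maintaining a stack; pop the top while the last three entries make a non-left turn (cross product ≤ 0).
  4. Final stack is the convex hull in CCW order: (-1, -5), (8, 3), (-6, 6), (-9, 3).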